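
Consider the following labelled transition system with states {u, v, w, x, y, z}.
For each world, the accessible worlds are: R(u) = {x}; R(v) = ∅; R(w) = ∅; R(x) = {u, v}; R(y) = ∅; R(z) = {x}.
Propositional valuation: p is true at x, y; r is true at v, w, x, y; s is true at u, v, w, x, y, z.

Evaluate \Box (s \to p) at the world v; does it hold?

Yes

Recall that \Box ψ holds at a world iff ψ holds at every accessible world, and \Diamond ψ holds iff ψ holds at some accessible world.
At v: no accessible worlds, so \Box (s \to p) holds vacuously.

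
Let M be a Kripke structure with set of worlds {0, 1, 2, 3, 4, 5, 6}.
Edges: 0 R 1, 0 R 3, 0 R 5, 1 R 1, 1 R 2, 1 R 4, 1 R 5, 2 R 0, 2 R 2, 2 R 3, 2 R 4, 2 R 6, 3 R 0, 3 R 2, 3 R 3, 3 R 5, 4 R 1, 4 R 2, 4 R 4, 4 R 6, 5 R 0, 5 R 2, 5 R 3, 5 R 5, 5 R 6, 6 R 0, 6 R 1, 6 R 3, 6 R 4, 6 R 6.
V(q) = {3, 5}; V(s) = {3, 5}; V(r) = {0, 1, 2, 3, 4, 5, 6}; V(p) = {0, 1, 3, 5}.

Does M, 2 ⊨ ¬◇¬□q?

No

At 2: ◇¬□q is true, so ¬◇¬□q is false.
  At 2: ◇¬□q requires ¬□q at some successor in {0, 2, 3, 4, 6}.
    ¬□q holds at 0, so ◇¬□q is true at 2.
      At 0: □q is false, so ¬□q is true.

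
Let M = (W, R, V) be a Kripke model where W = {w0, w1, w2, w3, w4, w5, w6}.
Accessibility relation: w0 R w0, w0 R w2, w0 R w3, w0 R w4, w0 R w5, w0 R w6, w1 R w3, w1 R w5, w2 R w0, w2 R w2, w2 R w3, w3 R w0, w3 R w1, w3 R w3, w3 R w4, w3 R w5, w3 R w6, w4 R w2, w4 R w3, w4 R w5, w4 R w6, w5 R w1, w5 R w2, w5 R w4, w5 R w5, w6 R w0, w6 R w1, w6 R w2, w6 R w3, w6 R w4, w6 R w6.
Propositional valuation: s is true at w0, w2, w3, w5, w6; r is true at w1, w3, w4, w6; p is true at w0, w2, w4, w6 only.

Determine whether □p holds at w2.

At w2: □p requires p at every successor {w0, w2, w3}.
  p fails at w3, so □p is false at w2.

No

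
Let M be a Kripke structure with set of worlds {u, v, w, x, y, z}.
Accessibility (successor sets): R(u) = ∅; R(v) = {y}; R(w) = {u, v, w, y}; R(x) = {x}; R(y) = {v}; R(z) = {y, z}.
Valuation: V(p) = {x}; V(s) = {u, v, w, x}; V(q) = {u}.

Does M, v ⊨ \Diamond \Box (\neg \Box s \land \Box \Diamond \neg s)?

At v: \Diamond \Box (\neg \Box s \land \Box \Diamond \neg s) requires \Box (\neg \Box s \land \Box \Diamond \neg s) at some successor in {y}.
  At y: \Box (\neg \Box s \land \Box \Diamond \neg s) is false.
So \Diamond \Box (\neg \Box s \land \Box \Diamond \neg s) is false at v.

No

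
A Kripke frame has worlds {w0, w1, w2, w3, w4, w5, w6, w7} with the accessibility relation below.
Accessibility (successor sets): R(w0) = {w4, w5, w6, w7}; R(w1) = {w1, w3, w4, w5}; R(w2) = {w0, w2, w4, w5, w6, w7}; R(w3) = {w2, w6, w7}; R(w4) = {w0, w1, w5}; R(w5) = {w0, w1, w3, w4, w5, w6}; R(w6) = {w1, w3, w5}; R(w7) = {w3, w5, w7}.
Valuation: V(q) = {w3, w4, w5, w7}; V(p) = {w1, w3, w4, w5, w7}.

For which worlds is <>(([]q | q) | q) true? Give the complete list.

w0, w1, w2, w3, w4, w5, w6, w7

Let φ = <>(([]q | q) | q). Evaluate φ at each world:
  w0 (successors {w4, w5, w6, w7}): φ is true.
  w1 (successors {w1, w3, w4, w5}): φ is true.
  w2 (successors {w0, w2, w4, w5, w6, w7}): φ is true.
  w3 (successors {w2, w6, w7}): φ is true.
  w4 (successors {w0, w1, w5}): φ is true.
  w5 (successors {w0, w1, w3, w4, w5, w6}): φ is true.
  w6 (successors {w1, w3, w5}): φ is true.
  w7 (successors {w3, w5, w7}): φ is true.
For instance, at w3:
  At w3: <>(([]q | q) | q) requires ([]q | q) | q at some successor in {w2, w6, w7}.
    ([]q | q) | q holds at w7, so <>(([]q | q) | q) is true at w3.
      At w7: []q | q is true, q is true, so ([]q | q) | q is true.
Satisfying worlds: {w0, w1, w2, w3, w4, w5, w6, w7}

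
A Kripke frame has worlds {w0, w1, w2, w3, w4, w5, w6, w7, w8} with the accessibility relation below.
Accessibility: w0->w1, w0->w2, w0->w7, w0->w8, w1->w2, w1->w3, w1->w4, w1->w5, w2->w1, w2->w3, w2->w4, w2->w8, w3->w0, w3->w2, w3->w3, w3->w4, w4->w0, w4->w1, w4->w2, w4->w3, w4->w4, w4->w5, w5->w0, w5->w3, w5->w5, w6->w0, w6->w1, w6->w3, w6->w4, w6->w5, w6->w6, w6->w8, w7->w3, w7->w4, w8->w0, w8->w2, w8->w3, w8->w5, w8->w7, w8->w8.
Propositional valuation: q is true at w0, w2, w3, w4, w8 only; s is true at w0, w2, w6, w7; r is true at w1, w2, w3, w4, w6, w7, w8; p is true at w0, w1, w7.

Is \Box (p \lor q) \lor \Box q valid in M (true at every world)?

No

Recall that \Box ψ holds at a world iff ψ holds at every accessible world, and \Diamond ψ holds iff ψ holds at some accessible world.
Let φ = \Box (p \lor q) \lor \Box q. Evaluate φ at each world:
  w0 (successors {w1, w2, w7, w8}): φ is true.
  w1 (successors {w2, w3, w4, w5}): φ is false.
  w2 (successors {w1, w3, w4, w8}): φ is true.
  w3 (successors {w0, w2, w3, w4}): φ is true.
  w4 (successors {w0, w1, w2, w3, w4, w5}): φ is false.
  w5 (successors {w0, w3, w5}): φ is false.
  w6 (successors {w0, w1, w3, w4, w5, w6, w8}): φ is false.
  w7 (successors {w3, w4}): φ is true.
  w8 (successors {w0, w2, w3, w5, w7, w8}): φ is false.
Detail at w1 (counterexample):
  At w1: \Box (p \lor q) is false, \Box q is false, so \Box (p \lor q) \lor \Box q is false.
    At w1: \Box (p \lor q) requires p \lor q at every successor {w2, w3, w4, w5}.
      p \lor q fails at w5, so \Box (p \lor q) is false at w1.
    At w1: \Box q requires q at every successor {w2, w3, w4, w5}.
      q fails at w5, so \Box q is false at w1.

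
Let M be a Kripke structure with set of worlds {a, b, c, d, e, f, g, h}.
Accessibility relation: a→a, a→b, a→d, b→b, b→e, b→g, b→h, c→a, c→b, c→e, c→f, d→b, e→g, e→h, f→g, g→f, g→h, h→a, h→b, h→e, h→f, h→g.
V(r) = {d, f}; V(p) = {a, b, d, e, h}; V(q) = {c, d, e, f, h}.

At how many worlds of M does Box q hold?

1

Let φ = Box q. Evaluate φ at each world:
  a (successors {a, b, d}): φ is false.
  b (successors {b, e, g, h}): φ is false.
  c (successors {a, b, e, f}): φ is false.
  d (successors {b}): φ is false.
  e (successors {g, h}): φ is false.
  f (successors {g}): φ is false.
  g (successors {f, h}): φ is true.
  h (successors {a, b, e, f, g}): φ is false.
For instance, at g:
  At g: Box q requires q at every successor {f, h}.
    At f: q is true.
    At h: q is true.
  So Box q is true at g.
Satisfying worlds: {g}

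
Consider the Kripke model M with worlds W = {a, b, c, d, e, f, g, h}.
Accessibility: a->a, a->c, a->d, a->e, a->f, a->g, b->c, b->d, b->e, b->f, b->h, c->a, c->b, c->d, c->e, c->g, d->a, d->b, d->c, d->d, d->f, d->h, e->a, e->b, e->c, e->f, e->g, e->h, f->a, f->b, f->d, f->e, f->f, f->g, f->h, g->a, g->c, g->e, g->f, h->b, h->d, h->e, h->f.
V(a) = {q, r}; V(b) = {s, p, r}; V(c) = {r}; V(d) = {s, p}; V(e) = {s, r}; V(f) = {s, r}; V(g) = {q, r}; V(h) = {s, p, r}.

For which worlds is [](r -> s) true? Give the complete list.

Let φ = [](r -> s). Evaluate φ at each world:
  a (successors {a, c, d, e, f, g}): φ is false.
  b (successors {c, d, e, f, h}): φ is false.
  c (successors {a, b, d, e, g}): φ is false.
  d (successors {a, b, c, d, f, h}): φ is false.
  e (successors {a, b, c, f, g, h}): φ is false.
  f (successors {a, b, d, e, f, g, h}): φ is false.
  g (successors {a, c, e, f}): φ is false.
  h (successors {b, d, e, f}): φ is true.
For instance, at e:
  At e: [](r -> s) requires r -> s at every successor {a, b, c, f, g, h}.
    r -> s fails at a, so [](r -> s) is false at e.
Satisfying worlds: {h}

h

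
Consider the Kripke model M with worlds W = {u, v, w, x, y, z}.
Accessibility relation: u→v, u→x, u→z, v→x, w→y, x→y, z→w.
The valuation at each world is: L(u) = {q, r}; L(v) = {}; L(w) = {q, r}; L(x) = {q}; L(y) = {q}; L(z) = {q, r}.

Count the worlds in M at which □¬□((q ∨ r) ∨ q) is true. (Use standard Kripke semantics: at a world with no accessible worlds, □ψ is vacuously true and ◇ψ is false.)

1

Recall that □ψ holds at a world iff ψ holds at every accessible world, and ◇ψ holds iff ψ holds at some accessible world.
Let φ = □¬□((q ∨ r) ∨ q). Evaluate φ at each world:
  u (successors {v, x, z}): φ is false.
  v (successors {x}): φ is false.
  w (successors {y}): φ is false.
  x (successors {y}): φ is false.
  y (successors ∅): φ is true.
  z (successors {w}): φ is false.
For instance, at x:
  At x: □¬□((q ∨ r) ∨ q) requires ¬□((q ∨ r) ∨ q) at every successor {y}.
    ¬□((q ∨ r) ∨ q) fails at y, so □¬□((q ∨ r) ∨ q) is false at x.
      At y: □((q ∨ r) ∨ q) is true, so ¬□((q ∨ r) ∨ q) is false.
Satisfying worlds: {y}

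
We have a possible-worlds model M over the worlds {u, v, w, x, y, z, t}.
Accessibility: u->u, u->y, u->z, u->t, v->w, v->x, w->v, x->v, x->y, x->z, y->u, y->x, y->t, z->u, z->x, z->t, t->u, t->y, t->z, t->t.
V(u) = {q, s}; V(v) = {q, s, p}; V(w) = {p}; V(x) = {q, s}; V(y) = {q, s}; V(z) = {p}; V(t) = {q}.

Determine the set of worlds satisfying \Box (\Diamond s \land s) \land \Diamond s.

Let φ = \Box (\Diamond s \land s) \land \Diamond s. Evaluate φ at each world:
  u (successors {u, y, z, t}): φ is false.
  v (successors {w, x}): φ is false.
  w (successors {v}): φ is true.
  x (successors {v, y, z}): φ is false.
  y (successors {u, x, t}): φ is false.
  z (successors {u, x, t}): φ is false.
  t (successors {u, y, z, t}): φ is false.
For instance, at v:
  At v: \Box (\Diamond s \land s) is false, \Diamond s is true, so \Box (\Diamond s \land s) \land \Diamond s is false.
    At v: \Box (\Diamond s \land s) requires \Diamond s \land s at every successor {w, x}.
      \Diamond s \land s fails at w, so \Box (\Diamond s \land s) is false at v.
    At v: \Diamond s requires s at some successor in {w, x}.
      s holds at x, so \Diamond s is true at v.
Satisfying worlds: {w}

w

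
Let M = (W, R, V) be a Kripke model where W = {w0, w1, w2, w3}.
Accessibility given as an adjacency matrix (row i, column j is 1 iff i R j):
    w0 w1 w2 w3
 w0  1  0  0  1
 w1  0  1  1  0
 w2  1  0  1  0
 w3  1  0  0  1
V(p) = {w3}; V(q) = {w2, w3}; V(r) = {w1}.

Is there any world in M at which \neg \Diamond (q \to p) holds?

No

Recall that \Diamond ψ holds at a world iff ψ holds at some accessible world.
Let φ = \neg \Diamond (q \to p). Evaluate φ at each world:
  w0 (successors {w0, w3}): φ is false.
  w1 (successors {w1, w2}): φ is false.
  w2 (successors {w0, w2}): φ is false.
  w3 (successors {w0, w3}): φ is false.
For instance, at w1:
  At w1: \Diamond (q \to p) is true, so \neg \Diamond (q \to p) is false.
    At w1: \Diamond (q \to p) requires q \to p at some successor in {w1, w2}.
      q \to p holds at w1, so \Diamond (q \to p) is true at w1.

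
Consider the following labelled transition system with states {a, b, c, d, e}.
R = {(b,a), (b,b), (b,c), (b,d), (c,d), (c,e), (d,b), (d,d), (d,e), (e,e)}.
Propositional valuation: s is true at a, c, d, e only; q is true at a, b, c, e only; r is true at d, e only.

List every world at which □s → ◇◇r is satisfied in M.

Let φ = □s → ◇◇r. Evaluate φ at each world:
  a (successors ∅): φ is false.
  b (successors {a, b, c, d}): φ is true.
  c (successors {d, e}): φ is true.
  d (successors {b, d, e}): φ is true.
  e (successors {e}): φ is true.
For instance, at b:
  At b: □s is false, ◇◇r is true, so □s → ◇◇r is true.
    At b: □s requires s at every successor {a, b, c, d}.
      s fails at b, so □s is false at b.
    At b: ◇◇r requires ◇r at some successor in {a, b, c, d}.
      ◇r holds at b, so ◇◇r is true at b.
Satisfying worlds: {b, c, d, e}

b, c, d, e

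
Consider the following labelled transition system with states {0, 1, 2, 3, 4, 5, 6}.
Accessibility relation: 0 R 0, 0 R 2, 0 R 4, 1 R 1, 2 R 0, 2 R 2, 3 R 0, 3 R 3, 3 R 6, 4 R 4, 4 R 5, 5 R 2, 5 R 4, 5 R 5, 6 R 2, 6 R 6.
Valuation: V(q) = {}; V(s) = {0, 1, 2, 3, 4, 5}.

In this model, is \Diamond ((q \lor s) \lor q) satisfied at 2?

Yes

At 2: \Diamond ((q \lor s) \lor q) requires (q \lor s) \lor q at some successor in {0, 2}.
  (q \lor s) \lor q holds at 0, so \Diamond ((q \lor s) \lor q) is true at 2.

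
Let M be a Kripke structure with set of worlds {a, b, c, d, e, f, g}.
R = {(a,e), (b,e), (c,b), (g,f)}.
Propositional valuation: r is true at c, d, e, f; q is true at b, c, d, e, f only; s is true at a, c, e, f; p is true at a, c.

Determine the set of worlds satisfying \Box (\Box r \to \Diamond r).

Let φ = \Box (\Box r \to \Diamond r). Evaluate φ at each world:
  a (successors {e}): φ is false.
  b (successors {e}): φ is false.
  c (successors {b}): φ is true.
  d (successors ∅): φ is true.
  e (successors ∅): φ is true.
  f (successors ∅): φ is true.
  g (successors {f}): φ is false.
For instance, at c:
  At c: \Box (\Box r \to \Diamond r) requires \Box r \to \Diamond r at every successor {b}.
      At b: \Box r is true, \Diamond r is true, so \Box r \to \Diamond r is true.
  So \Box (\Box r \to \Diamond r) is true at c.
Satisfying worlds: {c, d, e, f}

c, d, e, f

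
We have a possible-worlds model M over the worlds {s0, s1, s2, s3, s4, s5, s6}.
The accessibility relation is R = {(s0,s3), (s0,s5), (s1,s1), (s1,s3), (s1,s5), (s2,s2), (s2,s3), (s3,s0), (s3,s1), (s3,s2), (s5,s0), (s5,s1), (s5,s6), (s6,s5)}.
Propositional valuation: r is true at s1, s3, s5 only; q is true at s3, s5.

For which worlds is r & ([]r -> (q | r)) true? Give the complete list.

Let φ = r & ([]r -> (q | r)). Evaluate φ at each world:
  s0 (successors {s3, s5}): φ is false.
  s1 (successors {s1, s3, s5}): φ is true.
  s2 (successors {s2, s3}): φ is false.
  s3 (successors {s0, s1, s2}): φ is true.
  s4 (successors ∅): φ is false.
  s5 (successors {s0, s1, s6}): φ is true.
  s6 (successors {s5}): φ is false.
For instance, at s2:
  At s2: r is false, []r -> (q | r) is true, so r & ([]r -> (q | r)) is false.
    At s2: []r is false, q | r is false, so []r -> (q | r) is true.
      At s2: []r requires r at every successor {s2, s3}.
        r fails at s2, so []r is false at s2.
Satisfying worlds: {s1, s3, s5}

s1, s3, s5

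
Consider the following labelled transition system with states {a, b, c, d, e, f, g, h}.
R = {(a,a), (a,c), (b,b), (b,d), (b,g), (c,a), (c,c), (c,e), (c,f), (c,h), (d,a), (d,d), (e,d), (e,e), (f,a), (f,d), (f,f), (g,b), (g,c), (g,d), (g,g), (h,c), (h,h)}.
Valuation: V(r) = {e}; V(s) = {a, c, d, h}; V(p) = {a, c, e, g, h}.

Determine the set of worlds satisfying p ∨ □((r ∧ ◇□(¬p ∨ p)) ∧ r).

a, c, e, g, h

Recall that □ψ holds at a world iff ψ holds at every accessible world, and ◇ψ holds iff ψ holds at some accessible world.
Let φ = p ∨ □((r ∧ ◇□(¬p ∨ p)) ∧ r). Evaluate φ at each world:
  a (successors {a, c}): φ is true.
  b (successors {b, d, g}): φ is false.
  c (successors {a, c, e, f, h}): φ is true.
  d (successors {a, d}): φ is false.
  e (successors {d, e}): φ is true.
  f (successors {a, d, f}): φ is false.
  g (successors {b, c, d, g}): φ is true.
  h (successors {c, h}): φ is true.
For instance, at h:
  At h: p is true, □((r ∧ ◇□(¬p ∨ p)) ∧ r) is false, so p ∨ □((r ∧ ◇□(¬p ∨ p)) ∧ r) is true.
    At h: □((r ∧ ◇□(¬p ∨ p)) ∧ r) requires (r ∧ ◇□(¬p ∨ p)) ∧ r at every successor {c, h}.
      (r ∧ ◇□(¬p ∨ p)) ∧ r fails at c, so □((r ∧ ◇□(¬p ∨ p)) ∧ r) is false at h.
Satisfying worlds: {a, c, e, g, h}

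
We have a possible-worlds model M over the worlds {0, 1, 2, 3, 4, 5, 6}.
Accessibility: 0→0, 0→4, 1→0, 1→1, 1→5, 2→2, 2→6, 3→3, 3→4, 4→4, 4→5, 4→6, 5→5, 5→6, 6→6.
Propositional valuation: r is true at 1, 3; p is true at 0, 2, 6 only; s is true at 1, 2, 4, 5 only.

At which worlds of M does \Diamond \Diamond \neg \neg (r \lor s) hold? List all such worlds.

0, 1, 2, 3, 4, 5

Let φ = \Diamond \Diamond \neg \neg (r \lor s). Evaluate φ at each world:
  0 (successors {0, 4}): φ is true.
  1 (successors {0, 1, 5}): φ is true.
  2 (successors {2, 6}): φ is true.
  3 (successors {3, 4}): φ is true.
  4 (successors {4, 5, 6}): φ is true.
  5 (successors {5, 6}): φ is true.
  6 (successors {6}): φ is false.
For instance, at 3:
  At 3: \Diamond \Diamond \neg \neg (r \lor s) requires \Diamond \neg \neg (r \lor s) at some successor in {3, 4}.
    \Diamond \neg \neg (r \lor s) holds at 3, so \Diamond \Diamond \neg \neg (r \lor s) is true at 3.
      At 3: \Diamond \neg \neg (r \lor s) requires \neg \neg (r \lor s) at some successor in {3, 4}.
        \neg \neg (r \lor s) holds at 3, so \Diamond \neg \neg (r \lor s) is true at 3.
Satisfying worlds: {0, 1, 2, 3, 4, 5}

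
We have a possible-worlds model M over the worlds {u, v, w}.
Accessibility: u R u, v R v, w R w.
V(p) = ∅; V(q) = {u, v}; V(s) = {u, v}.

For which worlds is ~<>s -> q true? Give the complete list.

u, v

Recall that <>ψ holds at a world iff ψ holds at some accessible world.
Let φ = ~<>s -> q. Evaluate φ at each world:
  u (successors {u}): φ is true.
  v (successors {v}): φ is true.
  w (successors {w}): φ is false.
For instance, at v:
  At v: ~<>s is false, q is true, so ~<>s -> q is true.
    At v: <>s is true, so ~<>s is false.
      At v: <>s requires s at some successor in {v}.
        s holds at v, so <>s is true at v.
Satisfying worlds: {u, v}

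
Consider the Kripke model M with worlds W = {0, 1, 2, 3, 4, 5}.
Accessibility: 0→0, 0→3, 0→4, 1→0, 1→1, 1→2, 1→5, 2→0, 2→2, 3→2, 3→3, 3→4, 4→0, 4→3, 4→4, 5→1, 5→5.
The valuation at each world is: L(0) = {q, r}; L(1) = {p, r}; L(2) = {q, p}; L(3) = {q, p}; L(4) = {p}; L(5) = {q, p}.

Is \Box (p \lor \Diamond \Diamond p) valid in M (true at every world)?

Recall that \Box ψ holds at a world iff ψ holds at every accessible world, and \Diamond ψ holds iff ψ holds at some accessible world.
Let φ = \Box (p \lor \Diamond \Diamond p). Evaluate φ at each world:
  0 (successors {0, 3, 4}): φ is true.
  1 (successors {0, 1, 2, 5}): φ is true.
  2 (successors {0, 2}): φ is true.
  3 (successors {2, 3, 4}): φ is true.
  4 (successors {0, 3, 4}): φ is true.
  5 (successors {1, 5}): φ is true.
For instance, at 3:
  At 3: \Box (p \lor \Diamond \Diamond p) requires p \lor \Diamond \Diamond p at every successor {2, 3, 4}.
      At 2: p is true, \Diamond \Diamond p is true, so p \lor \Diamond \Diamond p is true.
      At 3: p is true, \Diamond \Diamond p is true, so p \lor \Diamond \Diamond p is true.
      At 4: p is true, \Diamond \Diamond p is true, so p \lor \Diamond \Diamond p is true.
  So \Box (p \lor \Diamond \Diamond p) is true at 3.

Yes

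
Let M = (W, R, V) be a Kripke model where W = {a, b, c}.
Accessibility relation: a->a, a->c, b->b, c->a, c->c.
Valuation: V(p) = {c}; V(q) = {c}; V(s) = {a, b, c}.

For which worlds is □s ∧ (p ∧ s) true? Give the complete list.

c

Let φ = □s ∧ (p ∧ s). Evaluate φ at each world:
  a (successors {a, c}): φ is false.
  b (successors {b}): φ is false.
  c (successors {a, c}): φ is true.
For instance, at a:
  At a: □s is true, p ∧ s is false, so □s ∧ (p ∧ s) is false.
    At a: □s requires s at every successor {a, c}.
      At a: s is true.
      At c: s is true.
    So □s is true at a.
Satisfying worlds: {c}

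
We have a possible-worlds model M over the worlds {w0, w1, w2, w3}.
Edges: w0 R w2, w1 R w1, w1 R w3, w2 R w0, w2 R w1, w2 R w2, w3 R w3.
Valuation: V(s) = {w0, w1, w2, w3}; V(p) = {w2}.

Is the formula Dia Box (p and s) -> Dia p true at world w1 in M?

At w1: Dia Box (p and s) is false, Dia p is false, so Dia Box (p and s) -> Dia p is true.
  At w1: Dia Box (p and s) requires Box (p and s) at some successor in {w1, w3}.
    At w1: Box (p and s) is false.
    At w3: Box (p and s) is false.
  So Dia Box (p and s) is false at w1.
  At w1: Dia p requires p at some successor in {w1, w3}.
    At w1: p is false.
    At w3: p is false.
  So Dia p is false at w1.

Yes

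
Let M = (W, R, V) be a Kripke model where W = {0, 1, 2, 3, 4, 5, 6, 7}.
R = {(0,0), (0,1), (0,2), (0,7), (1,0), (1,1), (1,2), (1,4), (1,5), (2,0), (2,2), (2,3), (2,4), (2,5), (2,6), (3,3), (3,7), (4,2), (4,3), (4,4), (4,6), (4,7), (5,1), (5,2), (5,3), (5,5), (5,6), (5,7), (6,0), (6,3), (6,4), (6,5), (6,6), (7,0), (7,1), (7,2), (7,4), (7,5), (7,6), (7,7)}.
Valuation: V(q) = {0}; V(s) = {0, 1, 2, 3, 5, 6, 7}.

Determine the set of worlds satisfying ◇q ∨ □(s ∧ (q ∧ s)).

0, 1, 2, 6, 7

Recall that □ψ holds at a world iff ψ holds at every accessible world, and ◇ψ holds iff ψ holds at some accessible world.
Let φ = ◇q ∨ □(s ∧ (q ∧ s)). Evaluate φ at each world:
  0 (successors {0, 1, 2, 7}): φ is true.
  1 (successors {0, 1, 2, 4, 5}): φ is true.
  2 (successors {0, 2, 3, 4, 5, 6}): φ is true.
  3 (successors {3, 7}): φ is false.
  4 (successors {2, 3, 4, 6, 7}): φ is false.
  5 (successors {1, 2, 3, 5, 6, 7}): φ is false.
  6 (successors {0, 3, 4, 5, 6}): φ is true.
  7 (successors {0, 1, 2, 4, 5, 6, 7}): φ is true.
For instance, at 7:
  At 7: ◇q is true, □(s ∧ (q ∧ s)) is false, so ◇q ∨ □(s ∧ (q ∧ s)) is true.
    At 7: ◇q requires q at some successor in {0, 1, 2, 4, 5, 6, 7}.
      q holds at 0, so ◇q is true at 7.
    At 7: □(s ∧ (q ∧ s)) requires s ∧ (q ∧ s) at every successor {0, 1, 2, 4, 5, 6, 7}.
      s ∧ (q ∧ s) fails at 1, so □(s ∧ (q ∧ s)) is false at 7.
Satisfying worlds: {0, 1, 2, 6, 7}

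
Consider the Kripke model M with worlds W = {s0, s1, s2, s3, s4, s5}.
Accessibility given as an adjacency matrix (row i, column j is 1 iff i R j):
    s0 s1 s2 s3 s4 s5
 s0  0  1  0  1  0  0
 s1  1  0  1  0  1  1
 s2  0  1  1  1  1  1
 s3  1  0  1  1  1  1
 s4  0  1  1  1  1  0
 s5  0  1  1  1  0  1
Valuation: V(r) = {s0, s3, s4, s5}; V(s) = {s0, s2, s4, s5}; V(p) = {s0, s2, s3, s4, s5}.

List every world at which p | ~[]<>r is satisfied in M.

Recall that []ψ holds at a world iff ψ holds at every accessible world, and <>ψ holds iff ψ holds at some accessible world.
Let φ = p | ~[]<>r. Evaluate φ at each world:
  s0 (successors {s1, s3}): φ is true.
  s1 (successors {s0, s2, s4, s5}): φ is false.
  s2 (successors {s1, s2, s3, s4, s5}): φ is true.
  s3 (successors {s0, s2, s3, s4, s5}): φ is true.
  s4 (successors {s1, s2, s3, s4}): φ is true.
  s5 (successors {s1, s2, s3, s5}): φ is true.
For instance, at s3:
  At s3: p is true, ~[]<>r is false, so p | ~[]<>r is true.
    At s3: []<>r is true, so ~[]<>r is false.
      At s3: []<>r requires <>r at every successor {s0, s2, s3, s4, s5}.
        At s0: <>r is true.
        At s2: <>r is true.
        At s3: <>r is true.
        At s4: <>r is true.
        At s5: <>r is true.
      So []<>r is true at s3.
Satisfying worlds: {s0, s2, s3, s4, s5}

s0, s2, s3, s4, s5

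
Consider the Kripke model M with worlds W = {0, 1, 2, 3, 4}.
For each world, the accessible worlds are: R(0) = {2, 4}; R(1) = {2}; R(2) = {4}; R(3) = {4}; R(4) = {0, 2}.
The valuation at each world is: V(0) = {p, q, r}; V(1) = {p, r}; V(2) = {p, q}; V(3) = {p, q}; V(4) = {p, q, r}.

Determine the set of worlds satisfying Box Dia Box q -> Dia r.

Let φ = Box Dia Box q -> Dia r. Evaluate φ at each world:
  0 (successors {2, 4}): φ is true.
  1 (successors {2}): φ is false.
  2 (successors {4}): φ is true.
  3 (successors {4}): φ is true.
  4 (successors {0, 2}): φ is true.
For instance, at 3:
  At 3: Box Dia Box q is true, Dia r is true, so Box Dia Box q -> Dia r is true.
    At 3: Box Dia Box q requires Dia Box q at every successor {4}.
      At 4: Dia Box q is true.
    So Box Dia Box q is true at 3.
    At 3: Dia r requires r at some successor in {4}.
      r holds at 4, so Dia r is true at 3.
Satisfying worlds: {0, 2, 3, 4}

0, 2, 3, 4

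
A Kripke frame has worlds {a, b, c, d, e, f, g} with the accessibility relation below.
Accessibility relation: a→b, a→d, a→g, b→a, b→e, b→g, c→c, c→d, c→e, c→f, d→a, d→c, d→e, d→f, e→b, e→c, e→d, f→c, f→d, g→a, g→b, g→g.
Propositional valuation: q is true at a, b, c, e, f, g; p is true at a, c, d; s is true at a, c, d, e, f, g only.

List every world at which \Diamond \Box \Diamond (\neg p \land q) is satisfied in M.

Let φ = \Diamond \Box \Diamond (\neg p \land q). Evaluate φ at each world:
  a (successors {b, d, g}): φ is true.
  b (successors {a, e, g}): φ is true.
  c (successors {c, d, e, f}): φ is true.
  d (successors {a, c, e, f}): φ is true.
  e (successors {b, c, d}): φ is true.
  f (successors {c, d}): φ is false.
  g (successors {a, b, g}): φ is true.
For instance, at c:
  At c: \Diamond \Box \Diamond (\neg p \land q) requires \Box \Diamond (\neg p \land q) at some successor in {c, d, e, f}.
    \Box \Diamond (\neg p \land q) holds at e, so \Diamond \Box \Diamond (\neg p \land q) is true at c.
      At e: \Box \Diamond (\neg p \land q) requires \Diamond (\neg p \land q) at every successor {b, c, d}.
        At b: \Diamond (\neg p \land q) is true.
        At c: \Diamond (\neg p \land q) is true.
        At d: \Diamond (\neg p \land q) is true.
      So \Box \Diamond (\neg p \land q) is true at e.
Satisfying worlds: {a, b, c, d, e, g}

a, b, c, d, e, g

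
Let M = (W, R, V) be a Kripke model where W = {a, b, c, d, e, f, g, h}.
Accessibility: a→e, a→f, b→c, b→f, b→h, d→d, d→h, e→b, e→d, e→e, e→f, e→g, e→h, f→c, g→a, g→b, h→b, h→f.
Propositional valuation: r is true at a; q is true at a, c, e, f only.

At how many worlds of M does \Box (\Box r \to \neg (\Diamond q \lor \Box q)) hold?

Let φ = \Box (\Box r \to \neg (\Diamond q \lor \Box q)). Evaluate φ at each world:
  a (successors {e, f}): φ is true.
  b (successors {c, f, h}): φ is false.
  c (successors ∅): φ is true.
  d (successors {d, h}): φ is true.
  e (successors {b, d, e, f, g, h}): φ is true.
  f (successors {c}): φ is false.
  g (successors {a, b}): φ is true.
  h (successors {b, f}): φ is true.
For instance, at d:
  At d: \Box (\Box r \to \neg (\Diamond q \lor \Box q)) requires \Box r \to \neg (\Diamond q \lor \Box q) at every successor {d, h}.
      At d: \Box r is false, \neg (\Diamond q \lor \Box q) is true, so \Box r \to \neg (\Diamond q \lor \Box q) is true.
      At h: \Box r is false, \neg (\Diamond q \lor \Box q) is false, so \Box r \to \neg (\Diamond q \lor \Box q) is true.
  So \Box (\Box r \to \neg (\Diamond q \lor \Box q)) is true at d.
Satisfying worlds: {a, c, d, e, g, h}

6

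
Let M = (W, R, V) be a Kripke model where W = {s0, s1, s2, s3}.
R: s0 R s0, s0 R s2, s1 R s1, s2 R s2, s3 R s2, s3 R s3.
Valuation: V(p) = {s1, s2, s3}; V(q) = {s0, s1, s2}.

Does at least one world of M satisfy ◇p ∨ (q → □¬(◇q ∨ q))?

Yes

Recall that □ψ holds at a world iff ψ holds at every accessible world, and ◇ψ holds iff ψ holds at some accessible world.
Let φ = ◇p ∨ (q → □¬(◇q ∨ q)). Evaluate φ at each world:
  s0 (successors {s0, s2}): φ is true.
  s1 (successors {s1}): φ is true.
  s2 (successors {s2}): φ is true.
  s3 (successors {s2, s3}): φ is true.
Detail at s0 (witness):
  At s0: ◇p is true, q → □¬(◇q ∨ q) is false, so ◇p ∨ (q → □¬(◇q ∨ q)) is true.
    At s0: ◇p requires p at some successor in {s0, s2}.
      p holds at s2, so ◇p is true at s0.
    At s0: q is true, □¬(◇q ∨ q) is false, so q → □¬(◇q ∨ q) is false.
      At s0: □¬(◇q ∨ q) requires ¬(◇q ∨ q) at every successor {s0, s2}.
        ¬(◇q ∨ q) fails at s0, so □¬(◇q ∨ q) is false at s0.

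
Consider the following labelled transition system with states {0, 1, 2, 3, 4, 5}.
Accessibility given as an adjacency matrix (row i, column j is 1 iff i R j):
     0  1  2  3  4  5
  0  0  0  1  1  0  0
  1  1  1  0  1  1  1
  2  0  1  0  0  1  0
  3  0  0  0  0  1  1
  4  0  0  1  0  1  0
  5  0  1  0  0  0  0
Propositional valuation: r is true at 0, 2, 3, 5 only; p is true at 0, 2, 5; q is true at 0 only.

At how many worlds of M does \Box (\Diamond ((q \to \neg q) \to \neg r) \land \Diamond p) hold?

Let φ = \Box (\Diamond ((q \to \neg q) \to \neg r) \land \Diamond p). Evaluate φ at each world:
  0 (successors {2, 3}): φ is false.
  1 (successors {0, 1, 3, 4, 5}): φ is false.
  2 (successors {1, 4}): φ is true.
  3 (successors {4, 5}): φ is false.
  4 (successors {2, 4}): φ is false.
  5 (successors {1}): φ is true.
For instance, at 5:
  At 5: \Box (\Diamond ((q \to \neg q) \to \neg r) \land \Diamond p) requires \Diamond ((q \to \neg q) \to \neg r) \land \Diamond p at every successor {1}.
      At 1: \Diamond ((q \to \neg q) \to \neg r) is true, \Diamond p is true, so \Diamond ((q \to \neg q) \to \neg r) \land \Diamond p is true.
  So \Box (\Diamond ((q \to \neg q) \to \neg r) \land \Diamond p) is true at 5.
Satisfying worlds: {2, 5}

2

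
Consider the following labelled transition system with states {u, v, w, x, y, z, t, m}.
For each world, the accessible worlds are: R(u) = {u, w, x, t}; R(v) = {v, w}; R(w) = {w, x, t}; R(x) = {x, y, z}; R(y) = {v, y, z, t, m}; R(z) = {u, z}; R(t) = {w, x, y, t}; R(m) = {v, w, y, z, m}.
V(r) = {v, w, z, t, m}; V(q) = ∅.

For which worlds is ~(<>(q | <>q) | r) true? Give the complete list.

Recall that <>ψ holds at a world iff ψ holds at some accessible world.
Let φ = ~(<>(q | <>q) | r). Evaluate φ at each world:
  u (successors {u, w, x, t}): φ is true.
  v (successors {v, w}): φ is false.
  w (successors {w, x, t}): φ is false.
  x (successors {x, y, z}): φ is true.
  y (successors {v, y, z, t, m}): φ is true.
  z (successors {u, z}): φ is false.
  t (successors {w, x, y, t}): φ is false.
  m (successors {v, w, y, z, m}): φ is false.
For instance, at v:
  At v: <>(q | <>q) | r is true, so ~(<>(q | <>q) | r) is false.
    At v: <>(q | <>q) is false, r is true, so <>(q | <>q) | r is true.
      At v: <>(q | <>q) requires q | <>q at some successor in {v, w}.
        At v: q | <>q is false.
        At w: q | <>q is false.
      So <>(q | <>q) is false at v.
Satisfying worlds: {u, x, y}

u, x, y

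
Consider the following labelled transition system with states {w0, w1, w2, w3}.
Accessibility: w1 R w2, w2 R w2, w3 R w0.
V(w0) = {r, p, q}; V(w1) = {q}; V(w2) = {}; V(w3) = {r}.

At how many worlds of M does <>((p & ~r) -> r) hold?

3

Let φ = <>((p & ~r) -> r). Evaluate φ at each world:
  w0 (successors ∅): φ is false.
  w1 (successors {w2}): φ is true.
  w2 (successors {w2}): φ is true.
  w3 (successors {w0}): φ is true.
For instance, at w3:
  At w3: <>((p & ~r) -> r) requires (p & ~r) -> r at some successor in {w0}.
    (p & ~r) -> r holds at w0, so <>((p & ~r) -> r) is true at w3.
Satisfying worlds: {w1, w2, w3}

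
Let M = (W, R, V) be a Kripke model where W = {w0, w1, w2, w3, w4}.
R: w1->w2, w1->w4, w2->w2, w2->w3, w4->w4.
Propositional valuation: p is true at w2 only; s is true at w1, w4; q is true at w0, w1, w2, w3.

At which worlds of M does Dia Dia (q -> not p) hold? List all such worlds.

w1, w2, w4

Let φ = Dia Dia (q -> not p). Evaluate φ at each world:
  w0 (successors ∅): φ is false.
  w1 (successors {w2, w4}): φ is true.
  w2 (successors {w2, w3}): φ is true.
  w3 (successors ∅): φ is false.
  w4 (successors {w4}): φ is true.
For instance, at w4:
  At w4: Dia Dia (q -> not p) requires Dia (q -> not p) at some successor in {w4}.
    Dia (q -> not p) holds at w4, so Dia Dia (q -> not p) is true at w4.
      At w4: Dia (q -> not p) requires q -> not p at some successor in {w4}.
        q -> not p holds at w4, so Dia (q -> not p) is true at w4.
Satisfying worlds: {w1, w2, w4}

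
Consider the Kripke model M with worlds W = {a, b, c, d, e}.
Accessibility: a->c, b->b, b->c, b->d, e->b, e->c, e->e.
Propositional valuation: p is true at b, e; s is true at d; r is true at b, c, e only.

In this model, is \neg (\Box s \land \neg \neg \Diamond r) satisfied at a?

Yes

At a: \Box s \land \neg \neg \Diamond r is false, so \neg (\Box s \land \neg \neg \Diamond r) is true.
  At a: \Box s is false, \neg \neg \Diamond r is true, so \Box s \land \neg \neg \Diamond r is false.
    At a: \Box s requires s at every successor {c}.
      s fails at c, so \Box s is false at a.
    At a: \neg \Diamond r is false, so \neg \neg \Diamond r is true.
      At a: \Diamond r is true, so \neg \Diamond r is false.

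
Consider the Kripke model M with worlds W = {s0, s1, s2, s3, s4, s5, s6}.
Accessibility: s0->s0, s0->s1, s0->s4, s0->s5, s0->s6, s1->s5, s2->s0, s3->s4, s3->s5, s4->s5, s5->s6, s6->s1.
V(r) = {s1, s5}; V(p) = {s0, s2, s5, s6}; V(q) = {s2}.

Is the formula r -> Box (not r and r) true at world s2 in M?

Yes

At s2: r is false, Box (not r and r) is false, so r -> Box (not r and r) is true.
  At s2: Box (not r and r) requires not r and r at every successor {s0}.
    not r and r fails at s0, so Box (not r and r) is false at s2.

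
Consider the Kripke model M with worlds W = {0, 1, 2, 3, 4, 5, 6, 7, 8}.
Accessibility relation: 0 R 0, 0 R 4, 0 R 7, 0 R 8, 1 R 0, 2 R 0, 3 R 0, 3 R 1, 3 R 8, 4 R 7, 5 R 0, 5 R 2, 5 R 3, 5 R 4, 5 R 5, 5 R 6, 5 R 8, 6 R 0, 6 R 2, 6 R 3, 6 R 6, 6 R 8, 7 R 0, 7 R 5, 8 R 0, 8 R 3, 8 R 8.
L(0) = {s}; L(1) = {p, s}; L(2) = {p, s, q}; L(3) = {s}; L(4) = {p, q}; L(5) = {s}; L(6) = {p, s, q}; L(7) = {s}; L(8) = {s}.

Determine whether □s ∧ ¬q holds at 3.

Yes

Recall that □ψ holds at a world iff ψ holds at every accessible world, and ◇ψ holds iff ψ holds at some accessible world.
At 3: □s is true, ¬q is true, so □s ∧ ¬q is true.
  At 3: □s requires s at every successor {0, 1, 8}.
    At 0: s is true.
    At 1: s is true.
    At 8: s is true.
  So □s is true at 3.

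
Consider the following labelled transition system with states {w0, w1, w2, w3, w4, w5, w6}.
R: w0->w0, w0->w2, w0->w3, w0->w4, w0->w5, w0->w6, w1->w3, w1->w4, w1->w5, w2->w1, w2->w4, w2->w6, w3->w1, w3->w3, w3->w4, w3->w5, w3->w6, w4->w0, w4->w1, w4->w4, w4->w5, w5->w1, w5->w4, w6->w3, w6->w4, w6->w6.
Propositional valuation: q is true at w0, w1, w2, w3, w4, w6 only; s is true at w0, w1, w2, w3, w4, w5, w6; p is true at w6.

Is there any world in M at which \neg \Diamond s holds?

No

Let φ = \neg \Diamond s. Evaluate φ at each world:
  w0 (successors {w0, w2, w3, w4, w5, w6}): φ is false.
  w1 (successors {w3, w4, w5}): φ is false.
  w2 (successors {w1, w4, w6}): φ is false.
  w3 (successors {w1, w3, w4, w5, w6}): φ is false.
  w4 (successors {w0, w1, w4, w5}): φ is false.
  w5 (successors {w1, w4}): φ is false.
  w6 (successors {w3, w4, w6}): φ is false.
For instance, at w6:
  At w6: \Diamond s is true, so \neg \Diamond s is false.
    At w6: \Diamond s requires s at some successor in {w3, w4, w6}.
      s holds at w3, so \Diamond s is true at w6.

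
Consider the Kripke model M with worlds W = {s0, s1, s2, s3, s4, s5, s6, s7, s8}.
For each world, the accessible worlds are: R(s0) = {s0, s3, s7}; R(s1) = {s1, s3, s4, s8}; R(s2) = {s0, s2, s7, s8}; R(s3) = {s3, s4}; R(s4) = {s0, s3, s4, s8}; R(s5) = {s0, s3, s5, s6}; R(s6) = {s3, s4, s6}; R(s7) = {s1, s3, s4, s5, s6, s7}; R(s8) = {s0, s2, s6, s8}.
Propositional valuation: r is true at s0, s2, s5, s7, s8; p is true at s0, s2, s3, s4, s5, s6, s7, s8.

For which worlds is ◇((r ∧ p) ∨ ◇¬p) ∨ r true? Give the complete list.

Let φ = ◇((r ∧ p) ∨ ◇¬p) ∨ r. Evaluate φ at each world:
  s0 (successors {s0, s3, s7}): φ is true.
  s1 (successors {s1, s3, s4, s8}): φ is true.
  s2 (successors {s0, s2, s7, s8}): φ is true.
  s3 (successors {s3, s4}): φ is false.
  s4 (successors {s0, s3, s4, s8}): φ is true.
  s5 (successors {s0, s3, s5, s6}): φ is true.
  s6 (successors {s3, s4, s6}): φ is false.
  s7 (successors {s1, s3, s4, s5, s6, s7}): φ is true.
  s8 (successors {s0, s2, s6, s8}): φ is true.
For instance, at s7:
  At s7: ◇((r ∧ p) ∨ ◇¬p) is true, r is true, so ◇((r ∧ p) ∨ ◇¬p) ∨ r is true.
    At s7: ◇((r ∧ p) ∨ ◇¬p) requires (r ∧ p) ∨ ◇¬p at some successor in {s1, s3, s4, s5, s6, s7}.
      (r ∧ p) ∨ ◇¬p holds at s1, so ◇((r ∧ p) ∨ ◇¬p) is true at s7.
Satisfying worlds: {s0, s1, s2, s4, s5, s7, s8}

s0, s1, s2, s4, s5, s7, s8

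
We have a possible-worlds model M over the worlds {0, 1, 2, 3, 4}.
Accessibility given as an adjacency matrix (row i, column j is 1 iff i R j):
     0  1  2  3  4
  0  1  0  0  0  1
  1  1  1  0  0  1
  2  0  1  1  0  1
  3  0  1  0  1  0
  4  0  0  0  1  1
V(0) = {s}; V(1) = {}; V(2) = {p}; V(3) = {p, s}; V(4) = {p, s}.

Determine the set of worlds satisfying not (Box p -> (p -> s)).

none

Let φ = not (Box p -> (p -> s)). Evaluate φ at each world:
  0 (successors {0, 4}): φ is false.
  1 (successors {0, 1, 4}): φ is false.
  2 (successors {1, 2, 4}): φ is false.
  3 (successors {1, 3}): φ is false.
  4 (successors {3, 4}): φ is false.
For instance, at 2:
  At 2: Box p -> (p -> s) is true, so not (Box p -> (p -> s)) is false.
    At 2: Box p is false, p -> s is false, so Box p -> (p -> s) is true.
      At 2: Box p requires p at every successor {1, 2, 4}.
        p fails at 1, so Box p is false at 2.
Satisfying worlds: none.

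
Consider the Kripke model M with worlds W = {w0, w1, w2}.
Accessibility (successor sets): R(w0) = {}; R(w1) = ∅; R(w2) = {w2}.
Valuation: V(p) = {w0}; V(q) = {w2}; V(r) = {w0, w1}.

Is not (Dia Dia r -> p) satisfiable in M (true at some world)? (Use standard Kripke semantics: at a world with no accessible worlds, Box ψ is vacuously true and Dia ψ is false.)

No

Let φ = not (Dia Dia r -> p). Evaluate φ at each world:
  w0 (successors ∅): φ is false.
  w1 (successors ∅): φ is false.
  w2 (successors {w2}): φ is false.
For instance, at w2:
  At w2: Dia Dia r -> p is true, so not (Dia Dia r -> p) is false.
    At w2: Dia Dia r is false, p is false, so Dia Dia r -> p is true.
      At w2: Dia Dia r requires Dia r at some successor in {w2}.
        At w2: Dia r is false.
      So Dia Dia r is false at w2.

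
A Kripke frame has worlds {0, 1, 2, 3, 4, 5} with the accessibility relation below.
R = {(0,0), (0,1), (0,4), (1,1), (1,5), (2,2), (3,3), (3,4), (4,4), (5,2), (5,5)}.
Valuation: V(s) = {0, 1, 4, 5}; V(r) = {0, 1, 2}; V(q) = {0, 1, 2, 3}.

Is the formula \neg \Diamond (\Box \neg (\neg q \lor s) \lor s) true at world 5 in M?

At 5: \Diamond (\Box \neg (\neg q \lor s) \lor s) is true, so \neg \Diamond (\Box \neg (\neg q \lor s) \lor s) is false.
  At 5: \Diamond (\Box \neg (\neg q \lor s) \lor s) requires \Box \neg (\neg q \lor s) \lor s at some successor in {2, 5}.
    \Box \neg (\neg q \lor s) \lor s holds at 2, so \Diamond (\Box \neg (\neg q \lor s) \lor s) is true at 5.
      At 2: \Box \neg (\neg q \lor s) is true, s is false, so \Box \neg (\neg q \lor s) \lor s is true.

No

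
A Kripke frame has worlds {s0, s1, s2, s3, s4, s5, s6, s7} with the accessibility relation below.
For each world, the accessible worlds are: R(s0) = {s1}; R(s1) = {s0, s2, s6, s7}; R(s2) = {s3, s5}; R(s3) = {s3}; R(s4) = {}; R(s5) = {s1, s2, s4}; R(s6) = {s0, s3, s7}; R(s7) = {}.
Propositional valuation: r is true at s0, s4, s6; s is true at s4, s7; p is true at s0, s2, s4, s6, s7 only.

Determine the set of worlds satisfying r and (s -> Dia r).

s0, s6

Let φ = r and (s -> Dia r). Evaluate φ at each world:
  s0 (successors {s1}): φ is true.
  s1 (successors {s0, s2, s6, s7}): φ is false.
  s2 (successors {s3, s5}): φ is false.
  s3 (successors {s3}): φ is false.
  s4 (successors ∅): φ is false.
  s5 (successors {s1, s2, s4}): φ is false.
  s6 (successors {s0, s3, s7}): φ is true.
  s7 (successors ∅): φ is false.
For instance, at s6:
  At s6: r is true, s -> Dia r is true, so r and (s -> Dia r) is true.
    At s6: s is false, Dia r is true, so s -> Dia r is true.
      At s6: Dia r requires r at some successor in {s0, s3, s7}.
        r holds at s0, so Dia r is true at s6.
Satisfying worlds: {s0, s6}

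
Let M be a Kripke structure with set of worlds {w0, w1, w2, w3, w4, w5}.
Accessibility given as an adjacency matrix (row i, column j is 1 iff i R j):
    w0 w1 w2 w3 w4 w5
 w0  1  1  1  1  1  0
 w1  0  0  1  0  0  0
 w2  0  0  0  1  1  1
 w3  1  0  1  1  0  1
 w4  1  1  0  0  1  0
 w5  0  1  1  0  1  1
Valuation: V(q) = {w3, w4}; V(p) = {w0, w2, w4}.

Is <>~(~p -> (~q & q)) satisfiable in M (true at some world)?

Let φ = <>~(~p -> (~q & q)). Evaluate φ at each world:
  w0 (successors {w0, w1, w2, w3, w4}): φ is true.
  w1 (successors {w2}): φ is false.
  w2 (successors {w3, w4, w5}): φ is true.
  w3 (successors {w0, w2, w3, w5}): φ is true.
  w4 (successors {w0, w1, w4}): φ is true.
  w5 (successors {w1, w2, w4, w5}): φ is true.
Detail at w0 (witness):
  At w0: <>~(~p -> (~q & q)) requires ~(~p -> (~q & q)) at some successor in {w0, w1, w2, w3, w4}.
    ~(~p -> (~q & q)) holds at w1, so <>~(~p -> (~q & q)) is true at w0.

Yes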